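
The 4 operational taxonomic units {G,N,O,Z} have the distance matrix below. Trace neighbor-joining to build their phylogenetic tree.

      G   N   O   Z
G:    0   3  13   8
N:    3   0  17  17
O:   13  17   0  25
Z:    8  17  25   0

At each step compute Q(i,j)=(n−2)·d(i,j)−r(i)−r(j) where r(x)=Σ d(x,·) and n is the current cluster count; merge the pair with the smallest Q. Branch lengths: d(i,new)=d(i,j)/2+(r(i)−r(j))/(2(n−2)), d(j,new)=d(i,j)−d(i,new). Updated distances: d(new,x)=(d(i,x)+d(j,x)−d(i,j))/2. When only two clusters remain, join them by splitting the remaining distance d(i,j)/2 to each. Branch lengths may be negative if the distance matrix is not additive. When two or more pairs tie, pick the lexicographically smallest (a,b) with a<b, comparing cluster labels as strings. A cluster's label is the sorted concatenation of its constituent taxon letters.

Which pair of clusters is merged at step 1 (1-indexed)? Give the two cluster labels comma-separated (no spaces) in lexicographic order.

iteration 1: select G,Z (d=8, Q=-58); attach at lengths (-5/2, 21/2); label the merged cluster GZ
  updated: d(GZ,N)=6, d(GZ,O)=15
iteration 2: select GZ,N (d=6, Q=-38); attach at lengths (2, 4); label the merged cluster GNZ
  updated: d(GNZ,O)=13
iteration 3: select GNZ,O (d=13); attach at lengths (13/2, 13/2); label the merged cluster GNOZ
final tree: (((G:-5/2,Z:21/2):2,N:4):13/2,O:13/2)
total length: 27

G,Z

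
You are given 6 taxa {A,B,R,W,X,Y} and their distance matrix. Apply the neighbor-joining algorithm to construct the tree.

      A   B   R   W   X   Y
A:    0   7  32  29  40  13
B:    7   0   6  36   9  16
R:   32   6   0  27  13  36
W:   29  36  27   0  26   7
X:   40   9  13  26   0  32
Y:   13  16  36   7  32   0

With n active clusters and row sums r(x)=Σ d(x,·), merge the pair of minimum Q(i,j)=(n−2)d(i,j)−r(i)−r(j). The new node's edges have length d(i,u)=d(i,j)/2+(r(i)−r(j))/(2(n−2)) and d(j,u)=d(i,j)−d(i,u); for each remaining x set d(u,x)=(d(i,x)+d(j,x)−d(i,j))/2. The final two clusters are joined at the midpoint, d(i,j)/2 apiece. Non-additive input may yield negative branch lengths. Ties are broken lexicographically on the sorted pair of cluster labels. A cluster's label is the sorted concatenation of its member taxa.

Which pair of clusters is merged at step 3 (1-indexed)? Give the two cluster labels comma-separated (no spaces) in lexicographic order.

1. join W+Y (d=7, Q=-201) ⇒ WY; edges |W|=49/8, |Y|=7/8
  updated: d(A,WY)=35/2, d(B,WY)=45/2, d(R,WY)=28, d(WY,X)=51/2
2. join A+WY (d=35/2, Q=-275/2) ⇒ AWY; edges |A|=37/4, |WY|=33/4
  updated: d(AWY,B)=6, d(AWY,R)=85/4, d(AWY,X)=24
3. join AWY+B (d=6, Q=-241/4) ⇒ ABWY; edges |AWY|=169/16, |B|=-73/16
  updated: d(ABWY,R)=85/8, d(ABWY,X)=27/2
4. join ABWY+R (d=85/8, Q=-297/8) ⇒ ABRWY; edges |ABWY|=89/16, |R|=81/16
  updated: d(ABRWY,X)=127/16
5. join ABRWY+X (d=127/16) ⇒ ABRWXY; edges |ABRWY|=127/32, |X|=127/32
final tree: ((((A:37/4,(W:49/8,Y:7/8):33/4):169/16,B:-73/16):89/16,R:81/16):127/32,X:127/32)
total length: 785/16

AWY,B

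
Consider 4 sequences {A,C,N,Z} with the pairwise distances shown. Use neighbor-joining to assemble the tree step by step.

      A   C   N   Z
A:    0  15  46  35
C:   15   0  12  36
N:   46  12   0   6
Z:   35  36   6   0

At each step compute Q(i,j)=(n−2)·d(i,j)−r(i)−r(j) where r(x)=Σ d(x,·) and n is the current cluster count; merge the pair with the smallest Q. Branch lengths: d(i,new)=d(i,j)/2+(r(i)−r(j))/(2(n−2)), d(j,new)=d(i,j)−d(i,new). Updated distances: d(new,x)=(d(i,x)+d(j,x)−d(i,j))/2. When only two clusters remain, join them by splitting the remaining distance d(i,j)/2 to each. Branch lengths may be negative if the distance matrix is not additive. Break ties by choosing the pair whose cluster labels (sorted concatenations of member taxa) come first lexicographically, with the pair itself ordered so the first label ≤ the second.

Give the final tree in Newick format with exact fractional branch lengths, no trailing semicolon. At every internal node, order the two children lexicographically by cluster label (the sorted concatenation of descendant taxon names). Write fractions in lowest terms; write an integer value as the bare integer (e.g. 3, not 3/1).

(((A:63/4,C:-3/4):87/4,N:-1/4):25/8,Z:25/8)

step 1: merge (A,C) at d=15, Q=-129; branch lengths A→63/4, C→-3/4; new cluster AC
  updated: d(AC,N)=43/2, d(AC,Z)=28
step 2: merge (AC,N) at d=43/2, Q=-111/2; branch lengths AC→87/4, N→-1/4; new cluster ACN
  updated: d(ACN,Z)=25/4
step 3: merge (ACN,Z) at d=25/4; branch lengths ACN→25/8, Z→25/8; new cluster ACNZ
final tree: (((A:63/4,C:-3/4):87/4,N:-1/4):25/8,Z:25/8)
total length: 171/4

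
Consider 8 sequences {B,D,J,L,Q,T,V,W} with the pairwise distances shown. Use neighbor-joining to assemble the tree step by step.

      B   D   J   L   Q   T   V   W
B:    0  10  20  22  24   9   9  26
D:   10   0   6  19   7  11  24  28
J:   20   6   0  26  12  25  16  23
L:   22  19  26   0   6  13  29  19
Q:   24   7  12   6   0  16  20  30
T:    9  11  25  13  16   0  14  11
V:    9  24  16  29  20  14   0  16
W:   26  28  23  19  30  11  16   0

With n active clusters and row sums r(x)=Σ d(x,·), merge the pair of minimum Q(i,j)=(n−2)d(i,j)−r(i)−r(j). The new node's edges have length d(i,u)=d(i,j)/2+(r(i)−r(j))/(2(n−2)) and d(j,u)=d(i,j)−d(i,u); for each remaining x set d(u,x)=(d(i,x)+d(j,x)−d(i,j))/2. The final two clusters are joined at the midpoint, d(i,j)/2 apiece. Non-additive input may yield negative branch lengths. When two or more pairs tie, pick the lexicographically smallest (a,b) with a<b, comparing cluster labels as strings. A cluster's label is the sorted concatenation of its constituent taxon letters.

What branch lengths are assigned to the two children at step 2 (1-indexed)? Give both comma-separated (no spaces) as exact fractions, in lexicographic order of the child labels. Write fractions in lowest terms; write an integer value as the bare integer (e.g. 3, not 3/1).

1. join L+Q (d=6, Q=-213) ⇒ LQ; edges |L|=55/12, |Q|=17/12
  updated: d(B,LQ)=20, d(D,LQ)=10, d(J,LQ)=16, d(LQ,T)=23/2, d(LQ,V)=43/2, d(LQ,W)=43/2
2. join D+J (d=6, Q=-165) ⇒ DJ; edges |D|=13/10, |J|=47/10
  updated: d(B,DJ)=12, d(DJ,LQ)=10, d(DJ,T)=15, d(DJ,V)=17, d(DJ,W)=45/2
3. join DJ+LQ (d=10, Q=-121) ⇒ DJLQ; edges |DJ|=4, |LQ|=6
  updated: d(B,DJLQ)=11, d(DJLQ,T)=33/4, d(DJLQ,V)=57/4, d(DJLQ,W)=17
4. join B+V (d=9, Q=-325/4) ⇒ BV; edges |B|=115/24, |V|=101/24
  updated: d(BV,DJLQ)=65/8, d(BV,T)=7, d(BV,W)=33/2
5. join BV+DJLQ (d=65/8, Q=-195/4) ⇒ BDJLQV; edges |BV|=29/8, |DJLQ|=9/2
  updated: d(BDJLQV,T)=57/16, d(BDJLQV,W)=203/16
6. join BDJLQV+T (d=57/16, Q=-109/4) ⇒ BDJLQTV; edges |BDJLQV|=21/8, |T|=15/16
  updated: d(BDJLQTV,W)=161/16
7. join BDJLQTV+W (d=161/16) ⇒ BDJLQTVW; edges |BDJLQTV|=161/32, |W|=161/32
final tree: ((((B:115/24,V:101/24):29/8,((D:13/10,J:47/10):4,(L:55/12,Q:17/12):6):9/2):21/8,T:15/16):161/32,W:161/32)
total length: 211/4

13/10,47/10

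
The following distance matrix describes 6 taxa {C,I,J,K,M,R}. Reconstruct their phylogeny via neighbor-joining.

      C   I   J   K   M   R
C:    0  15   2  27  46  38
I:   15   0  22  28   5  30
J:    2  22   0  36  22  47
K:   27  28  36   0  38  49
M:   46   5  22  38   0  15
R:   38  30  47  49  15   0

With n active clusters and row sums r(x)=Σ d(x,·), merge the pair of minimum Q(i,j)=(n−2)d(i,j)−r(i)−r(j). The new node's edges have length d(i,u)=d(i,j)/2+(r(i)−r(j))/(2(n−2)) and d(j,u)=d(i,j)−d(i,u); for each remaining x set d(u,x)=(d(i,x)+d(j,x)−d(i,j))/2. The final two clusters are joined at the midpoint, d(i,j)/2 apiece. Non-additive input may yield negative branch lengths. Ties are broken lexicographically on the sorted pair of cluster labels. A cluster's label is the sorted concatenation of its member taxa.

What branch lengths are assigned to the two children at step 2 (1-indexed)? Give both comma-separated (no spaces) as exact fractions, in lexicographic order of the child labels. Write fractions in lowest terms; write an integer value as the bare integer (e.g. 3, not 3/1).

iteration 1: select C,J (d=2, Q=-249); attach at lengths (7/8, 9/8); label the merged cluster CJ
  updated: d(CJ,I)=35/2, d(CJ,K)=61/2, d(CJ,M)=33, d(CJ,R)=83/2
iteration 2: select M,R (d=15, Q=-363/2); attach at lengths (1/12, 179/12); label the merged cluster MR
  updated: d(CJ,MR)=119/4, d(I,MR)=10, d(K,MR)=36
iteration 3: select CJ,K (d=61/2, Q=-445/4); attach at lengths (177/16, 311/16); label the merged cluster CJK
  updated: d(CJK,I)=15/2, d(CJK,MR)=141/8
iteration 4: select CJK,I (d=15/2, Q=-281/8); attach at lengths (121/16, -1/16); label the merged cluster CIJK
  updated: d(CIJK,MR)=161/16
iteration 5: select CIJK,MR (d=161/16); attach at lengths (161/32, 161/32); label the merged cluster CIJKMR
final tree: ((((C:7/8,J:9/8):177/16,K:311/16):121/16,I:-1/16):161/32,(M:1/12,R:179/12):161/32)
total length: 1041/16

1/12,179/12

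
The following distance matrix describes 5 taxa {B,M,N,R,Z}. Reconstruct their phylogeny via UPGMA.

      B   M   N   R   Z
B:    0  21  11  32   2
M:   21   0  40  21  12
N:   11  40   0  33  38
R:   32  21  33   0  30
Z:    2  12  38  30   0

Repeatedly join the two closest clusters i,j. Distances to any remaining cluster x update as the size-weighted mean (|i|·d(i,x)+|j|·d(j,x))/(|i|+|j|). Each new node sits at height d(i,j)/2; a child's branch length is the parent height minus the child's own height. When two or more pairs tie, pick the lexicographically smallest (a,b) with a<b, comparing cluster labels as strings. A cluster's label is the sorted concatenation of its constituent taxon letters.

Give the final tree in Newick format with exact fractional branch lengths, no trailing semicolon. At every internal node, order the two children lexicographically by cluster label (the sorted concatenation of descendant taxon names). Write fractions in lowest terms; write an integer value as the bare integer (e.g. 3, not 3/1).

1. join B+Z (d=2) ⇒ BZ; edges |B|=1, |Z|=1
  updated: d(BZ,M)=33/2, d(BZ,N)=49/2, d(BZ,R)=31
2. join BZ+M (d=33/2) ⇒ BMZ; edges |BZ|=29/4, |M|=33/4
  updated: d(BMZ,N)=89/3, d(BMZ,R)=83/3
3. join BMZ+R (d=83/3) ⇒ BMRZ; edges |BMZ|=67/12, |R|=83/6
  updated: d(BMRZ,N)=61/2
4. join BMRZ+N (d=61/2) ⇒ BMNRZ; edges |BMRZ|=17/12, |N|=61/4
final tree: ((((B:1,Z:1):29/4,M:33/4):67/12,R:83/6):17/12,N:61/4)
total length: 643/12

((((B:1,Z:1):29/4,M:33/4):67/12,R:83/6):17/12,N:61/4)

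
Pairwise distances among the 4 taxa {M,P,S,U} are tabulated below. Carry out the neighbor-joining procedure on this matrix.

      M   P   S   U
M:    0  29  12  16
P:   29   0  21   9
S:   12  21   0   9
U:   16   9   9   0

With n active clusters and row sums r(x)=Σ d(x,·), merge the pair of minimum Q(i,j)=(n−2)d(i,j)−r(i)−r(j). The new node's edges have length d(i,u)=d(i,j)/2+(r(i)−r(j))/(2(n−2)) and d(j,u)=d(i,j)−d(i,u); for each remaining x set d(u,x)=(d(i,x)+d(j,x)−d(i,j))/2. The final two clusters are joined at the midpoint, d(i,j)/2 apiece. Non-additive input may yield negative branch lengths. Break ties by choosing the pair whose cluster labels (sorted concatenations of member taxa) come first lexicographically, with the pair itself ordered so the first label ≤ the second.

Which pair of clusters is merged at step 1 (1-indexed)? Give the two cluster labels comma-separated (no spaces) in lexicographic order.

M,S

step 1: merge (M,S) at d=12, Q=-75; branch lengths M→39/4, S→9/4; new cluster MS
  updated: d(MS,P)=19, d(MS,U)=13/2
step 2: merge (MS,P) at d=19, Q=-69/2; branch lengths MS→33/4, P→43/4; new cluster MPS
  updated: d(MPS,U)=-7/4
step 3: merge (MPS,U) at d=-7/4; branch lengths MPS→-7/8, U→-7/8; new cluster MPSU
final tree: (((M:39/4,S:9/4):33/4,P:43/4):-7/8,U:-7/8)
total length: 117/4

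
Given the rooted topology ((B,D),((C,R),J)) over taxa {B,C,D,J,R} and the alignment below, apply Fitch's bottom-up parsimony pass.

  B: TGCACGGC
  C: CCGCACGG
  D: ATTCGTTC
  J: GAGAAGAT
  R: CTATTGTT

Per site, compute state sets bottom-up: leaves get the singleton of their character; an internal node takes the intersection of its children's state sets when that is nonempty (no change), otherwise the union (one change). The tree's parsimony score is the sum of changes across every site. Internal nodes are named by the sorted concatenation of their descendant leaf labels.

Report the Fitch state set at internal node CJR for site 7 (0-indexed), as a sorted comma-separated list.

T

BD@0: {T} ∪ {A} = {A,T} (union, +1)
CR@0: {C} ∩ {C} = {C} (intersection, +0)
CJR@0: {C} ∪ {G} = {C,G} (union, +1)
BCDJR@0: {A,T} ∪ {C,G} = {A,C,G,T} (union, +1)
BD@1: {G} ∪ {T} = {G,T} (union, +1)
CR@1: {C} ∪ {T} = {C,T} (union, +1)
CJR@1: {C,T} ∪ {A} = {A,C,T} (union, +1)
BCDJR@1: {G,T} ∩ {A,C,T} = {T} (intersection, +0)
BD@2: {C} ∪ {T} = {C,T} (union, +1)
CR@2: {G} ∪ {A} = {A,G} (union, +1)
CJR@2: {A,G} ∩ {G} = {G} (intersection, +0)
BCDJR@2: {C,T} ∪ {G} = {C,G,T} (union, +1)
BD@3: {A} ∪ {C} = {A,C} (union, +1)
CR@3: {C} ∪ {T} = {C,T} (union, +1)
CJR@3: {C,T} ∪ {A} = {A,C,T} (union, +1)
BCDJR@3: {A,C} ∩ {A,C,T} = {A,C} (intersection, +0)
BD@4: {C} ∪ {G} = {C,G} (union, +1)
CR@4: {A} ∪ {T} = {A,T} (union, +1)
CJR@4: {A,T} ∩ {A} = {A} (intersection, +0)
BCDJR@4: {C,G} ∪ {A} = {A,C,G} (union, +1)
BD@5: {G} ∪ {T} = {G,T} (union, +1)
CR@5: {C} ∪ {G} = {C,G} (union, +1)
CJR@5: {C,G} ∩ {G} = {G} (intersection, +0)
BCDJR@5: {G,T} ∩ {G} = {G} (intersection, +0)
BD@6: {G} ∪ {T} = {G,T} (union, +1)
CR@6: {G} ∪ {T} = {G,T} (union, +1)
CJR@6: {G,T} ∪ {A} = {A,G,T} (union, +1)
BCDJR@6: {G,T} ∩ {A,G,T} = {G,T} (intersection, +0)
BD@7: {C} ∩ {C} = {C} (intersection, +0)
CR@7: {G} ∪ {T} = {G,T} (union, +1)
CJR@7: {G,T} ∩ {T} = {T} (intersection, +0)
BCDJR@7: {C} ∪ {T} = {C,T} (union, +1)
per-site changes: [3, 3, 3, 3, 3, 2, 3, 2]; total = 22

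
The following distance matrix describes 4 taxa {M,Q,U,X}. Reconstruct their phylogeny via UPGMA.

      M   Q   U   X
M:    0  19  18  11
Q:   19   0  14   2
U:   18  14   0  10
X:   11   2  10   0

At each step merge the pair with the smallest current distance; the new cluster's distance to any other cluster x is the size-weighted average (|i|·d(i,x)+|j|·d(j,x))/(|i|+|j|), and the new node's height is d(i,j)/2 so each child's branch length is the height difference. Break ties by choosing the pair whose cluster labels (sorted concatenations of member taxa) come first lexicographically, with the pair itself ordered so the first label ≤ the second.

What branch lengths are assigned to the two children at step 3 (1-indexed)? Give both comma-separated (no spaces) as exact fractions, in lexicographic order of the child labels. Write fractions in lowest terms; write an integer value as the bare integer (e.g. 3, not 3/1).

1. join Q+X (d=2) ⇒ QX; edges |Q|=1, |X|=1
  updated: d(M,QX)=15, d(QX,U)=12
2. join QX+U (d=12) ⇒ QUX; edges |QX|=5, |U|=6
  updated: d(M,QUX)=16
3. join M+QUX (d=16) ⇒ MQUX; edges |M|=8, |QUX|=2
final tree: (M:8,((Q:1,X:1):5,U:6):2)
total length: 23

8,2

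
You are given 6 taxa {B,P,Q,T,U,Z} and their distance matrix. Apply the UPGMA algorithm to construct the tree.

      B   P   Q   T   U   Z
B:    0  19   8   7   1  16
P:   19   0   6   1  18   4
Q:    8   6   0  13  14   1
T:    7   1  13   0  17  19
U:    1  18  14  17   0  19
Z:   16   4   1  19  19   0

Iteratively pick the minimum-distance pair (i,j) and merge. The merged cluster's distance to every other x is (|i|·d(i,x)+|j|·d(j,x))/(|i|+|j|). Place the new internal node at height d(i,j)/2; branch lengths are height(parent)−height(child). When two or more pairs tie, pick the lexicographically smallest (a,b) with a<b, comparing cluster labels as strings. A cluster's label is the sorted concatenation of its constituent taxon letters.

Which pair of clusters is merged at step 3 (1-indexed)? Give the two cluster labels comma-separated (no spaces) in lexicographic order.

iteration 1: select B,U (d=1); attach at lengths (1/2, 1/2); label the merged cluster BU
  updated: d(BU,P)=37/2, d(BU,Q)=11, d(BU,T)=12, d(BU,Z)=35/2
iteration 2: select P,T (d=1); attach at lengths (1/2, 1/2); label the merged cluster PT
  updated: d(BU,PT)=61/4, d(PT,Q)=19/2, d(PT,Z)=23/2
iteration 3: select Q,Z (d=1); attach at lengths (1/2, 1/2); label the merged cluster QZ
  updated: d(BU,QZ)=57/4, d(PT,QZ)=21/2
iteration 4: select PT,QZ (d=21/2); attach at lengths (19/4, 19/4); label the merged cluster PQTZ
  updated: d(BU,PQTZ)=59/4
iteration 5: select BU,PQTZ (d=59/4); attach at lengths (55/8, 17/8); label the merged cluster BPQTUZ
final tree: ((B:1/2,U:1/2):55/8,((P:1/2,T:1/2):19/4,(Q:1/2,Z:1/2):19/4):17/8)
total length: 43/2

Q,Z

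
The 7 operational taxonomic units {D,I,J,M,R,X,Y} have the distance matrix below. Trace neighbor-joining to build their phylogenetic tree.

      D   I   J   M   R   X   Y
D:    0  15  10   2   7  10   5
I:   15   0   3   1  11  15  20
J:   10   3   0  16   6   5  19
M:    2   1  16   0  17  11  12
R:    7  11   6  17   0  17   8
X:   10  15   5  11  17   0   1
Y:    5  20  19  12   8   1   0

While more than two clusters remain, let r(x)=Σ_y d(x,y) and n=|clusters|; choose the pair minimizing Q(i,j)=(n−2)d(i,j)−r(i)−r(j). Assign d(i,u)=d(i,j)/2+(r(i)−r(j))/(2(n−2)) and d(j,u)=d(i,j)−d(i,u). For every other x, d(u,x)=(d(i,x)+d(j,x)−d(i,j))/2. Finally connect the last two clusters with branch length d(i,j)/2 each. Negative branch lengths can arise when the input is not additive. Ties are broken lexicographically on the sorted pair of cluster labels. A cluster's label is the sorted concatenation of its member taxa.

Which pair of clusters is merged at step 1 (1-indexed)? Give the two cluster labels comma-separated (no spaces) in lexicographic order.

1. join I+M (d=1, Q=-119) ⇒ IM; edges |I|=11/10, |M|=-1/10
  updated: d(D,IM)=8, d(IM,J)=9, d(IM,R)=27/2, d(IM,X)=25/2, d(IM,Y)=31/2
2. join X+Y (d=1, Q=-90) ⇒ XY; edges |X|=1/8, |Y|=7/8
  updated: d(D,XY)=7, d(IM,XY)=27/2, d(J,XY)=23/2, d(R,XY)=12
3. join J+R (d=6, Q=-57) ⇒ JR; edges |J|=8/3, |R|=10/3
  updated: d(D,JR)=11/2, d(IM,JR)=33/4, d(JR,XY)=35/4
4. join D+XY (d=7, Q=-143/4) ⇒ DXY; edges |D|=21/16, |XY|=91/16
  updated: d(DXY,IM)=29/4, d(DXY,JR)=29/8
5. join DXY+IM (d=29/4, Q=-153/8) ⇒ DIMXY; edges |DXY|=21/16, |IM|=95/16
  updated: d(DIMXY,JR)=37/16
6. join DIMXY+JR (d=37/16) ⇒ DIJMRXY; edges |DIMXY|=37/32, |JR|=37/32
final tree: (((D:21/16,(X:1/8,Y:7/8):91/16):21/16,(I:11/10,M:-1/10):95/16):37/32,(J:8/3,R:10/3):37/32)
total length: 393/16

I,M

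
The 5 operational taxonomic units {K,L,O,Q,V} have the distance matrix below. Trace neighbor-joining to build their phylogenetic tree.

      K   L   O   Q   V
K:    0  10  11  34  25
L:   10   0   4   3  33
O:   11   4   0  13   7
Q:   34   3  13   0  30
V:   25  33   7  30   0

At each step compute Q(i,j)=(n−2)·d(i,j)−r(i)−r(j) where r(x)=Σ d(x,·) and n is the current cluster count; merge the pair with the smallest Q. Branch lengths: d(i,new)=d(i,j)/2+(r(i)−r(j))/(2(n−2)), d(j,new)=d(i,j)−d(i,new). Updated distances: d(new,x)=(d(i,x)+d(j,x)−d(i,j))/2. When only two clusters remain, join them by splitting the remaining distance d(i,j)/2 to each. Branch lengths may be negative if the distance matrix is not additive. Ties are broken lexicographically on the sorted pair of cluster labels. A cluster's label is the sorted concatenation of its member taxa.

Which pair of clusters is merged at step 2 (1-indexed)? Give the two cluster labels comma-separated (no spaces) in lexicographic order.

iteration 1: select L,Q (d=3, Q=-121); attach at lengths (-7/2, 13/2); label the merged cluster LQ
  updated: d(K,LQ)=41/2, d(LQ,O)=7, d(LQ,V)=30
iteration 2: select K,LQ (d=41/2, Q=-73); attach at lengths (10, 21/2); label the merged cluster KLQ
  updated: d(KLQ,O)=-5/4, d(KLQ,V)=69/4
iteration 3: select KLQ,O (d=-5/4, Q=-23); attach at lengths (9/2, -23/4); label the merged cluster KLOQ
  updated: d(KLOQ,V)=51/4
iteration 4: select KLOQ,V (d=51/4); attach at lengths (51/8, 51/8); label the merged cluster KLOQV
final tree: (((K:10,(L:-7/2,Q:13/2):21/2):9/2,O:-23/4):51/8,V:51/8)
total length: 35

K,LQ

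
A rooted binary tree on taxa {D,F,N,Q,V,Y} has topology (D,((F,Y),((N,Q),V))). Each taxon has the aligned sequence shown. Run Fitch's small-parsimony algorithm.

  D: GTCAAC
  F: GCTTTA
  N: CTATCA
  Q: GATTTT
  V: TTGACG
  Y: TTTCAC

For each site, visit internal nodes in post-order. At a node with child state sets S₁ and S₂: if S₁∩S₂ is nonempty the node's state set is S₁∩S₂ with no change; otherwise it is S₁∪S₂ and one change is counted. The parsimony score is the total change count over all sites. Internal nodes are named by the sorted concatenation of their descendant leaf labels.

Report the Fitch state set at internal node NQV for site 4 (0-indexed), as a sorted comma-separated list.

C

FY@0: {G} ∪ {T} = {G,T} (union, +1)
NQ@0: {C} ∪ {G} = {C,G} (union, +1)
NQV@0: {C,G} ∪ {T} = {C,G,T} (union, +1)
FNQVY@0: {G,T} ∩ {C,G,T} = {G,T} (intersection, +0)
DFNQVY@0: {G} ∩ {G,T} = {G} (intersection, +0)
FY@1: {C} ∪ {T} = {C,T} (union, +1)
NQ@1: {T} ∪ {A} = {A,T} (union, +1)
NQV@1: {A,T} ∩ {T} = {T} (intersection, +0)
FNQVY@1: {C,T} ∩ {T} = {T} (intersection, +0)
DFNQVY@1: {T} ∩ {T} = {T} (intersection, +0)
FY@2: {T} ∩ {T} = {T} (intersection, +0)
NQ@2: {A} ∪ {T} = {A,T} (union, +1)
NQV@2: {A,T} ∪ {G} = {A,G,T} (union, +1)
FNQVY@2: {T} ∩ {A,G,T} = {T} (intersection, +0)
DFNQVY@2: {C} ∪ {T} = {C,T} (union, +1)
FY@3: {T} ∪ {C} = {C,T} (union, +1)
NQ@3: {T} ∩ {T} = {T} (intersection, +0)
NQV@3: {T} ∪ {A} = {A,T} (union, +1)
FNQVY@3: {C,T} ∩ {A,T} = {T} (intersection, +0)
DFNQVY@3: {A} ∪ {T} = {A,T} (union, +1)
FY@4: {T} ∪ {A} = {A,T} (union, +1)
NQ@4: {C} ∪ {T} = {C,T} (union, +1)
NQV@4: {C,T} ∩ {C} = {C} (intersection, +0)
FNQVY@4: {A,T} ∪ {C} = {A,C,T} (union, +1)
DFNQVY@4: {A} ∩ {A,C,T} = {A} (intersection, +0)
FY@5: {A} ∪ {C} = {A,C} (union, +1)
NQ@5: {A} ∪ {T} = {A,T} (union, +1)
NQV@5: {A,T} ∪ {G} = {A,G,T} (union, +1)
FNQVY@5: {A,C} ∩ {A,G,T} = {A} (intersection, +0)
DFNQVY@5: {C} ∪ {A} = {A,C} (union, +1)
per-site changes: [3, 2, 3, 3, 3, 4]; total = 18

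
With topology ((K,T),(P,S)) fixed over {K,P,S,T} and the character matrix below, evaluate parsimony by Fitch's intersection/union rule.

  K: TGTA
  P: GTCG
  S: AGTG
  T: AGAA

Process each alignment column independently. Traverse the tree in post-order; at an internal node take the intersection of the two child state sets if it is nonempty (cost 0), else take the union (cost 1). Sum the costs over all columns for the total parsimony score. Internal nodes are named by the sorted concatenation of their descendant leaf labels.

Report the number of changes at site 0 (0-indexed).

2

KT@0: {T} ∪ {A} = {A,T} (union, +1)
PS@0: {G} ∪ {A} = {A,G} (union, +1)
KPST@0: {A,T} ∩ {A,G} = {A} (intersection, +0)
KT@1: {G} ∩ {G} = {G} (intersection, +0)
PS@1: {T} ∪ {G} = {G,T} (union, +1)
KPST@1: {G} ∩ {G,T} = {G} (intersection, +0)
KT@2: {T} ∪ {A} = {A,T} (union, +1)
PS@2: {C} ∪ {T} = {C,T} (union, +1)
KPST@2: {A,T} ∩ {C,T} = {T} (intersection, +0)
KT@3: {A} ∩ {A} = {A} (intersection, +0)
PS@3: {G} ∩ {G} = {G} (intersection, +0)
KPST@3: {A} ∪ {G} = {A,G} (union, +1)
per-site changes: [2, 1, 2, 1]; total = 6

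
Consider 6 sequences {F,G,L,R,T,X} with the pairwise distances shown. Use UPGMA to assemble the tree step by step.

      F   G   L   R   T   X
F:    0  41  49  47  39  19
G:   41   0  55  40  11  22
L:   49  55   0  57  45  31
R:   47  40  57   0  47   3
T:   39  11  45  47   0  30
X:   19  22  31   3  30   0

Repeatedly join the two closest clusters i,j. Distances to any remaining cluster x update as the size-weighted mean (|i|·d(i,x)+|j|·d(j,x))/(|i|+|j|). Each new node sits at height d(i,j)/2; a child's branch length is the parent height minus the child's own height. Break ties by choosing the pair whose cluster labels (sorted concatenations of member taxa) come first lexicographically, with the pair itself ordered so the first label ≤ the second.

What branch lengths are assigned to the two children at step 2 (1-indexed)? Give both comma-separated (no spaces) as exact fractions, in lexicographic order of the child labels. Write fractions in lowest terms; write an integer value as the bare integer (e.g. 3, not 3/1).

step 1: merge (R,X) at d=3; branch lengths R→3/2, X→3/2; new cluster RX
  updated: d(F,RX)=33, d(G,RX)=31, d(L,RX)=44, d(RX,T)=77/2
step 2: merge (G,T) at d=11; branch lengths G→11/2, T→11/2; new cluster GT
  updated: d(F,GT)=40, d(GT,L)=50, d(GT,RX)=139/4
step 3: merge (F,RX) at d=33; branch lengths F→33/2, RX→15; new cluster FRX
  updated: d(FRX,GT)=73/2, d(FRX,L)=137/3
step 4: merge (FRX,GT) at d=73/2; branch lengths FRX→7/4, GT→51/4; new cluster FGRTX
  updated: d(FGRTX,L)=237/5
step 5: merge (FGRTX,L) at d=237/5; branch lengths FGRTX→109/20, L→237/10; new cluster FGLRTX
final tree: (((F:33/2,(R:3/2,X:3/2):15):7/4,(G:11/2,T:11/2):51/4):109/20,L:237/10)
total length: 1783/20

11/2,11/2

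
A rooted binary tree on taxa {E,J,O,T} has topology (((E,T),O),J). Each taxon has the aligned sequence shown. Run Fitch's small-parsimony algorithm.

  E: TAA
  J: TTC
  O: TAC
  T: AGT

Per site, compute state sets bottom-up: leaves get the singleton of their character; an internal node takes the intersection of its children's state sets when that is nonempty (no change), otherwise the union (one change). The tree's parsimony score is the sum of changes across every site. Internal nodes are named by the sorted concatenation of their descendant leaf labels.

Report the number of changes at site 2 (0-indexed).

2

ET@0: {T} ∪ {A} = {A,T} (union, +1)
EOT@0: {A,T} ∩ {T} = {T} (intersection, +0)
EJOT@0: {T} ∩ {T} = {T} (intersection, +0)
ET@1: {A} ∪ {G} = {A,G} (union, +1)
EOT@1: {A,G} ∩ {A} = {A} (intersection, +0)
EJOT@1: {A} ∪ {T} = {A,T} (union, +1)
ET@2: {A} ∪ {T} = {A,T} (union, +1)
EOT@2: {A,T} ∪ {C} = {A,C,T} (union, +1)
EJOT@2: {A,C,T} ∩ {C} = {C} (intersection, +0)
per-site changes: [1, 2, 2]; total = 5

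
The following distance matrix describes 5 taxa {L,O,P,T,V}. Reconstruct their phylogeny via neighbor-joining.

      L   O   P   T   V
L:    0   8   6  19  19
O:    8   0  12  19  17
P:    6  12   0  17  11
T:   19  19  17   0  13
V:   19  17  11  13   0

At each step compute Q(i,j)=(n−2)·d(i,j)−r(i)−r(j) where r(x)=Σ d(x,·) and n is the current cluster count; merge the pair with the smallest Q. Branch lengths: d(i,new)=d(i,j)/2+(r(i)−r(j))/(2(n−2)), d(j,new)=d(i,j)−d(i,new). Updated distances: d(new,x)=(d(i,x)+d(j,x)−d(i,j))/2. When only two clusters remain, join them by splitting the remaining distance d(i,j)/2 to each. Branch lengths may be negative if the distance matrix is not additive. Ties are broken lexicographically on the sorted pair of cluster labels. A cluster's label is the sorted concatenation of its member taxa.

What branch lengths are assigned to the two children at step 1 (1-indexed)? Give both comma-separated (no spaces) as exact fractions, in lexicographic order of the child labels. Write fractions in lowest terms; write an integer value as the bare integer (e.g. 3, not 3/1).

47/6,31/6

step 1: merge (T,V) at d=13, Q=-89; branch lengths T→47/6, V→31/6; new cluster TV
  updated: d(L,TV)=25/2, d(O,TV)=23/2, d(P,TV)=15/2
step 2: merge (L,O) at d=8, Q=-42; branch lengths L→11/4, O→21/4; new cluster LO
  updated: d(LO,P)=5, d(LO,TV)=8
step 3: merge (LO,P) at d=5, Q=-41/2; branch lengths LO→11/4, P→9/4; new cluster LOP
  updated: d(LOP,TV)=21/4
step 4: merge (LOP,TV) at d=21/4; branch lengths LOP→21/8, TV→21/8; new cluster LOPTV
final tree: (((L:11/4,O:21/4):11/4,P:9/4):21/8,(T:47/6,V:31/6):21/8)
total length: 125/4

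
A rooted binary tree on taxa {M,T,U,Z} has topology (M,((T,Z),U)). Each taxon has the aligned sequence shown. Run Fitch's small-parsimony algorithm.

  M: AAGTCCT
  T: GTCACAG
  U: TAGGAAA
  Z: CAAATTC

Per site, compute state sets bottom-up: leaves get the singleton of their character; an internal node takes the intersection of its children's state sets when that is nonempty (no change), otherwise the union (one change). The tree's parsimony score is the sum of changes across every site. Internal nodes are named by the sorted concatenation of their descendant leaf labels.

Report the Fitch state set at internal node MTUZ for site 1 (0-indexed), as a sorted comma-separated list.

site 0, node TZ: T={G} ∪ Z={C} → {C,G} (+1)
site 0, node TUZ: TZ={C,G} ∪ U={T} → {C,G,T} (+1)
site 0, node MTUZ: M={A} ∪ TUZ={C,G,T} → {A,C,G,T} (+1)
site 1, node TZ: T={T} ∪ Z={A} → {A,T} (+1)
site 1, node TUZ: TZ={A,T} ∩ U={A} → {A} (+0)
site 1, node MTUZ: M={A} ∩ TUZ={A} → {A} (+0)
site 2, node TZ: T={C} ∪ Z={A} → {A,C} (+1)
site 2, node TUZ: TZ={A,C} ∪ U={G} → {A,C,G} (+1)
site 2, node MTUZ: M={G} ∩ TUZ={A,C,G} → {G} (+0)
site 3, node TZ: T={A} ∩ Z={A} → {A} (+0)
site 3, node TUZ: TZ={A} ∪ U={G} → {A,G} (+1)
site 3, node MTUZ: M={T} ∪ TUZ={A,G} → {A,G,T} (+1)
site 4, node TZ: T={C} ∪ Z={T} → {C,T} (+1)
site 4, node TUZ: TZ={C,T} ∪ U={A} → {A,C,T} (+1)
site 4, node MTUZ: M={C} ∩ TUZ={A,C,T} → {C} (+0)
site 5, node TZ: T={A} ∪ Z={T} → {A,T} (+1)
site 5, node TUZ: TZ={A,T} ∩ U={A} → {A} (+0)
site 5, node MTUZ: M={C} ∪ TUZ={A} → {A,C} (+1)
site 6, node TZ: T={G} ∪ Z={C} → {C,G} (+1)
site 6, node TUZ: TZ={C,G} ∪ U={A} → {A,C,G} (+1)
site 6, node MTUZ: M={T} ∪ TUZ={A,C,G} → {A,C,G,T} (+1)
per-site changes: [3, 1, 2, 2, 2, 2, 3]; total = 15

A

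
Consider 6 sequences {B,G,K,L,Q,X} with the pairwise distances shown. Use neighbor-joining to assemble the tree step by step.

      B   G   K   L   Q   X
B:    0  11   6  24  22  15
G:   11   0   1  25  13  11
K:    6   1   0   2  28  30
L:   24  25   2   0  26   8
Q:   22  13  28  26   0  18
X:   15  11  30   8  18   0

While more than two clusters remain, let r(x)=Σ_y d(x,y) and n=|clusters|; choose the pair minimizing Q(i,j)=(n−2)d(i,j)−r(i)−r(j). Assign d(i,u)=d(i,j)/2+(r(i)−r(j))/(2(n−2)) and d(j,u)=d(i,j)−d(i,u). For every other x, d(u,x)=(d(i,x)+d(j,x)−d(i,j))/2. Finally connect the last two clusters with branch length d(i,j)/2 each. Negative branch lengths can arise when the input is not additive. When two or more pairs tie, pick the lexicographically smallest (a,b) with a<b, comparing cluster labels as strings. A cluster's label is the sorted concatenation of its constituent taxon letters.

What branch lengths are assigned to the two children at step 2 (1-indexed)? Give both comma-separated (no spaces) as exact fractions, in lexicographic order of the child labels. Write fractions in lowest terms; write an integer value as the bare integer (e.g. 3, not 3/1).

iteration 1: select K,L (d=2, Q=-144); attach at lengths (-5/4, 13/4); label the merged cluster KL
  updated: d(B,KL)=14, d(G,KL)=12, d(KL,Q)=26, d(KL,X)=18
iteration 2: select B,KL (d=14, Q=-90); attach at lengths (17/3, 25/3); label the merged cluster BKL
  updated: d(BKL,G)=9/2, d(BKL,Q)=17, d(BKL,X)=19/2
iteration 3: select BKL,G (d=9/2, Q=-101/2); attach at lengths (23/8, 13/8); label the merged cluster BGKL
  updated: d(BGKL,Q)=51/4, d(BGKL,X)=8
iteration 4: select BGKL,Q (d=51/4, Q=-155/4); attach at lengths (11/8, 91/8); label the merged cluster BGKLQ
  updated: d(BGKLQ,X)=53/8
iteration 5: select BGKLQ,X (d=53/8); attach at lengths (53/16, 53/16); label the merged cluster BGKLQX
final tree: ((((B:17/3,(K:-5/4,L:13/4):25/3):23/8,G:13/8):11/8,Q:91/8):53/16,X:53/16)
total length: 319/8

17/3,25/3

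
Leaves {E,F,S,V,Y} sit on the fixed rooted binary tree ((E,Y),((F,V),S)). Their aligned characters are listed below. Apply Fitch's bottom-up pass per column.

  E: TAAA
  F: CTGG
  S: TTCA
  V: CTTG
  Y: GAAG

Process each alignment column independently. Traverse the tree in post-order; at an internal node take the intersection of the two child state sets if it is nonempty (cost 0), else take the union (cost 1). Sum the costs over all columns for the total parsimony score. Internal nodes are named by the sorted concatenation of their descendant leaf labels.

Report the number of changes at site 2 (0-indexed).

3

[col 0] EY: children E:{T}, Y:{G} ∪→ {G,T}; cost 1
[col 0] FV: children F:{C}, V:{C} ∩→ {C}; cost 0
[col 0] FSV: children FV:{C}, S:{T} ∪→ {C,T}; cost 1
[col 0] EFSVY: children EY:{G,T}, FSV:{C,T} ∩→ {T}; cost 0
[col 1] EY: children E:{A}, Y:{A} ∩→ {A}; cost 0
[col 1] FV: children F:{T}, V:{T} ∩→ {T}; cost 0
[col 1] FSV: children FV:{T}, S:{T} ∩→ {T}; cost 0
[col 1] EFSVY: children EY:{A}, FSV:{T} ∪→ {A,T}; cost 1
[col 2] EY: children E:{A}, Y:{A} ∩→ {A}; cost 0
[col 2] FV: children F:{G}, V:{T} ∪→ {G,T}; cost 1
[col 2] FSV: children FV:{G,T}, S:{C} ∪→ {C,G,T}; cost 1
[col 2] EFSVY: children EY:{A}, FSV:{C,G,T} ∪→ {A,C,G,T}; cost 1
[col 3] EY: children E:{A}, Y:{G} ∪→ {A,G}; cost 1
[col 3] FV: children F:{G}, V:{G} ∩→ {G}; cost 0
[col 3] FSV: children FV:{G}, S:{A} ∪→ {A,G}; cost 1
[col 3] EFSVY: children EY:{A,G}, FSV:{A,G} ∩→ {A,G}; cost 0
per-site changes: [2, 1, 3, 2]; total = 8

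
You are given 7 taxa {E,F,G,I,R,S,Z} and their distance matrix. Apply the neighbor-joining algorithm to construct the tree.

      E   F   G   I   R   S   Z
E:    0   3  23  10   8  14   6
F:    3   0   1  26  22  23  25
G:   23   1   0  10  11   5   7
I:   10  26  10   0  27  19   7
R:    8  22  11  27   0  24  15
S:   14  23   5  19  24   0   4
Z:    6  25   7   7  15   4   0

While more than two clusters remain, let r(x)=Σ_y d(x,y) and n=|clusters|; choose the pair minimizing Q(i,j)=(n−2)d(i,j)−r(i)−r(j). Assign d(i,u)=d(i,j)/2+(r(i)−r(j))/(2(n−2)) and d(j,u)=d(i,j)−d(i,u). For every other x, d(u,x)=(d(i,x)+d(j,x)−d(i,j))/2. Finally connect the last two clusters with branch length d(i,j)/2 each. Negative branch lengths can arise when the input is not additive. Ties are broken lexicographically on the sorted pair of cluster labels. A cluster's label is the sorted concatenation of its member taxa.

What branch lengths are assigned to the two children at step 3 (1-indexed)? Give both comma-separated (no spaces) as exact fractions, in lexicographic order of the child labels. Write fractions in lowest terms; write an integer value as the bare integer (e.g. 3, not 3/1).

61/12,-13/12

iteration 1: select F,G (d=1, Q=-152); attach at lengths (24/5, -19/5); label the merged cluster FG
  updated: d(E,FG)=25/2, d(FG,I)=35/2, d(FG,R)=16, d(FG,S)=27/2, d(FG,Z)=31/2
iteration 2: select E,R (d=8, Q=-217/2); attach at lengths (-15/16, 143/16); label the merged cluster ER
  updated: d(ER,FG)=41/4, d(ER,I)=29/2, d(ER,S)=15, d(ER,Z)=13/2
iteration 3: select S,Z (d=4, Q=-145/2); attach at lengths (61/12, -13/12); label the merged cluster SZ
  updated: d(ER,SZ)=35/4, d(FG,SZ)=25/2, d(I,SZ)=11
iteration 4: select ER,FG (d=41/4, Q=-213/4); attach at lengths (55/16, 109/16); label the merged cluster EFGR
  updated: d(EFGR,I)=87/8, d(EFGR,SZ)=11/2
iteration 5: select EFGR,I (d=87/8, Q=-219/8); attach at lengths (43/16, 131/16); label the merged cluster EFGIR
  updated: d(EFGIR,SZ)=45/16
iteration 6: select EFGIR,SZ (d=45/16); attach at lengths (45/32, 45/32); label the merged cluster EFGIRSZ
final tree: ((((E:-15/16,R:143/16):55/16,(F:24/5,G:-19/5):109/16):43/16,I:131/16):45/32,(S:61/12,Z:-13/12):45/32)
total length: 591/16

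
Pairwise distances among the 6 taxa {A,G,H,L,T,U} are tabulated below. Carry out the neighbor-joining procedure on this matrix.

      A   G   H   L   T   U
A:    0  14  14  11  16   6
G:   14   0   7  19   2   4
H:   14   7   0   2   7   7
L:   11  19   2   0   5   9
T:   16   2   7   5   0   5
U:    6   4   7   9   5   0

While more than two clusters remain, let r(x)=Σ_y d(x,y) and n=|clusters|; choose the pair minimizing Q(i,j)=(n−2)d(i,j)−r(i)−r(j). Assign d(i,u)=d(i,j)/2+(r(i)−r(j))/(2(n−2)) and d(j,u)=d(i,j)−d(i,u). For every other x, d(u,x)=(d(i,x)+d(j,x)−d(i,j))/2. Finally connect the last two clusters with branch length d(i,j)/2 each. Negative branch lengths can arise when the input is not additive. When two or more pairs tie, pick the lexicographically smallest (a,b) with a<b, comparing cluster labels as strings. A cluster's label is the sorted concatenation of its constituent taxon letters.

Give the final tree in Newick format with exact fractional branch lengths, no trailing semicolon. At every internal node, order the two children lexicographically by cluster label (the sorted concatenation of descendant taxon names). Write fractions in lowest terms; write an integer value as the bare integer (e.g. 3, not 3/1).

(((A:27/4,U:-3/4):9/4,(G:5/3,T:1/3):7/2):2,(H:-1/8,L:17/8):2)

step 1: merge (H,L) at d=2, Q=-75; branch lengths H→-1/8, L→17/8; new cluster HL
  updated: d(A,HL)=23/2, d(G,HL)=12, d(HL,T)=5, d(HL,U)=7
step 2: merge (G,T) at d=2, Q=-54; branch lengths G→5/3, T→1/3; new cluster GT
  updated: d(A,GT)=14, d(GT,HL)=15/2, d(GT,U)=7/2
step 3: merge (A,U) at d=6, Q=-36; branch lengths A→27/4, U→-3/4; new cluster AU
  updated: d(AU,GT)=23/4, d(AU,HL)=25/4
step 4: merge (AU,GT) at d=23/4, Q=-39/2; branch lengths AU→9/4, GT→7/2; new cluster AGTU
  updated: d(AGTU,HL)=4
step 5: merge (AGTU,HL) at d=4; branch lengths AGTU→2, HL→2; new cluster AGHLTU
final tree: (((A:27/4,U:-3/4):9/4,(G:5/3,T:1/3):7/2):2,(H:-1/8,L:17/8):2)
total length: 79/4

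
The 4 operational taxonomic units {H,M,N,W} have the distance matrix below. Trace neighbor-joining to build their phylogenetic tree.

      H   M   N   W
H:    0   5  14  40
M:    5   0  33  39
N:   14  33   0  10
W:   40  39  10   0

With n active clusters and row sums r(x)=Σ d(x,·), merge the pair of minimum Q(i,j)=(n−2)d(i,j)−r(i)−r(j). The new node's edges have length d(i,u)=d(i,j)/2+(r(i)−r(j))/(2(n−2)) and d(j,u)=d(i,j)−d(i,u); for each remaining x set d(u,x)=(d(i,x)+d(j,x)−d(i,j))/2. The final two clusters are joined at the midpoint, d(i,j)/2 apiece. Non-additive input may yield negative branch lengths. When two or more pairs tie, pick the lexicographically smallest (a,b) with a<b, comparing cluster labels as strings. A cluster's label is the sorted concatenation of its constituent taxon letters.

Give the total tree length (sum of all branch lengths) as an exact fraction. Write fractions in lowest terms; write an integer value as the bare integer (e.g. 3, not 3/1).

1. join H+M (d=5, Q=-126) ⇒ HM; edges |H|=-2, |M|=7
  updated: d(HM,N)=21, d(HM,W)=37
2. join HM+N (d=21, Q=-68) ⇒ HMN; edges |HM|=24, |N|=-3
  updated: d(HMN,W)=13
3. join HMN+W (d=13) ⇒ HMNW; edges |HMN|=13/2, |W|=13/2
final tree: (((H:-2,M:7):24,N:-3):13/2,W:13/2)
total length: 39

39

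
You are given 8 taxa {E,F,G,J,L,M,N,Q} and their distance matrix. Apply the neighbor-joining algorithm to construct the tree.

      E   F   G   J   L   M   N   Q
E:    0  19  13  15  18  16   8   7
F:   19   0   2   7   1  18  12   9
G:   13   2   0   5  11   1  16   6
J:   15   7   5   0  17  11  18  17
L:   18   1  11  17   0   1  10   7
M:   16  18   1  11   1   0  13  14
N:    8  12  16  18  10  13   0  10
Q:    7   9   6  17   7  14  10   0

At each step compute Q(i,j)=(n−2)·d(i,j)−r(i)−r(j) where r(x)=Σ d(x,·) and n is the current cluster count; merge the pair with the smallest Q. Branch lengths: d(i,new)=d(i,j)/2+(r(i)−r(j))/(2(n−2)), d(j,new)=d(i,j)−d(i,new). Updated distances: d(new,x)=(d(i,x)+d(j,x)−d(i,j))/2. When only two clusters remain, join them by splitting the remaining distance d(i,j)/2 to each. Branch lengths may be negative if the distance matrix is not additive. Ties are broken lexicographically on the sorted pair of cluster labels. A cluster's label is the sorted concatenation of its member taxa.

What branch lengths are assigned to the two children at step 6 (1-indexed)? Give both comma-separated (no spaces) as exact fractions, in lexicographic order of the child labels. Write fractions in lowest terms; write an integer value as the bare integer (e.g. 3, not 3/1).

3/4,13/8

step 1: merge (E,N) at d=8, Q=-135; branch lengths E→19/4, N→13/4; new cluster EN
  updated: d(EN,F)=23/2, d(EN,G)=21/2, d(EN,J)=25/2, d(EN,L)=10, d(EN,M)=21/2, d(EN,Q)=9/2
step 2: merge (L,M) at d=1, Q=-195/2; branch lengths L→-7/20, M→27/20; new cluster LM
  updated: d(EN,LM)=39/4, d(F,LM)=9, d(G,LM)=11/2, d(J,LM)=27/2, d(LM,Q)=10
step 3: merge (EN,Q) at d=9/2, Q=-309/4; branch lengths EN→81/32, Q→63/32; new cluster ENQ
  updated: d(ENQ,F)=8, d(ENQ,G)=6, d(ENQ,J)=25/2, d(ENQ,LM)=61/8
step 4: merge (ENQ,LM) at d=61/8, Q=-375/8; branch lengths ENQ→57/16, LM→65/16; new cluster ELMNQ
  updated: d(ELMNQ,F)=75/16, d(ELMNQ,G)=31/16, d(ELMNQ,J)=147/16
step 5: merge (ELMNQ,G) at d=31/16, Q=-167/8; branch lengths ELMNQ→43/16, G→-3/4; new cluster EGLMNQ
  updated: d(EGLMNQ,F)=19/8, d(EGLMNQ,J)=49/8
step 6: merge (EGLMNQ,F) at d=19/8, Q=-31/2; branch lengths EGLMNQ→3/4, F→13/8; new cluster EFGLMNQ
  updated: d(EFGLMNQ,J)=43/8
step 7: merge (EFGLMNQ,J) at d=43/8; branch lengths EFGLMNQ→43/16, J→43/16; new cluster EFGJLMNQ
final tree: ((((((E:19/4,N:13/4):81/32,Q:63/32):57/16,(L:-7/20,M:27/20):65/16):43/16,G:-3/4):3/4,F:13/8):43/16,J:43/16)
total length: 493/16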